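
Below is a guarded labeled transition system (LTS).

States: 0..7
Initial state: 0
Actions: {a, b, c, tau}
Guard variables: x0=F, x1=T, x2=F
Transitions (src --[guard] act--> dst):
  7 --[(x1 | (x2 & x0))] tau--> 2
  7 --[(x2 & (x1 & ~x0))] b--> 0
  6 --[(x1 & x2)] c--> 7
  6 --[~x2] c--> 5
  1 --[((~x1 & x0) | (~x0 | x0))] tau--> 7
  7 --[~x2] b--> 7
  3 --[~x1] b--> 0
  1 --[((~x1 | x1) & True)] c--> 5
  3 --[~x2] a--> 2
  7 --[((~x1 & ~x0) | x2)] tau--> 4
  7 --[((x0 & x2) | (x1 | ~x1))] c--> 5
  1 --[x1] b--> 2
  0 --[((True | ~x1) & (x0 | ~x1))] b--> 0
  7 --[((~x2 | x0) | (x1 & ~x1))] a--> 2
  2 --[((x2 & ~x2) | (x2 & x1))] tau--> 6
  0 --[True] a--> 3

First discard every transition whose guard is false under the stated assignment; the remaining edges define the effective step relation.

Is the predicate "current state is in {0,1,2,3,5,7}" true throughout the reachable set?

Answer: INVARIANT HOLDS

Trace:
Safe = {0,1,2,3,5,7}
Reach set: {0,2,3}
  0: ✓
  2: ✓
  3: ✓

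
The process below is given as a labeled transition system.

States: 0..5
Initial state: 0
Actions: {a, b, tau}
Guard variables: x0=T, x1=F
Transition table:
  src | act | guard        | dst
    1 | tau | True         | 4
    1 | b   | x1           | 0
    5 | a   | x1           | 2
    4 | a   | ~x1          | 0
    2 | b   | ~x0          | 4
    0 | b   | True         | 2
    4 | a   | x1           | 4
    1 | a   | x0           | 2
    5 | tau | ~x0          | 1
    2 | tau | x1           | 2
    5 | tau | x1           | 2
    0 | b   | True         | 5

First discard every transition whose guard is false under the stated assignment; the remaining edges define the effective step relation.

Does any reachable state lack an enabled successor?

Answer: DEADLOCK at state 2

Trace:
Reachable = {0,2,5}
  0: b→2  b→5  [2 exit(s)]
  2: ∅  [no exit]
  5: ∅  [no exit]
witness 2: b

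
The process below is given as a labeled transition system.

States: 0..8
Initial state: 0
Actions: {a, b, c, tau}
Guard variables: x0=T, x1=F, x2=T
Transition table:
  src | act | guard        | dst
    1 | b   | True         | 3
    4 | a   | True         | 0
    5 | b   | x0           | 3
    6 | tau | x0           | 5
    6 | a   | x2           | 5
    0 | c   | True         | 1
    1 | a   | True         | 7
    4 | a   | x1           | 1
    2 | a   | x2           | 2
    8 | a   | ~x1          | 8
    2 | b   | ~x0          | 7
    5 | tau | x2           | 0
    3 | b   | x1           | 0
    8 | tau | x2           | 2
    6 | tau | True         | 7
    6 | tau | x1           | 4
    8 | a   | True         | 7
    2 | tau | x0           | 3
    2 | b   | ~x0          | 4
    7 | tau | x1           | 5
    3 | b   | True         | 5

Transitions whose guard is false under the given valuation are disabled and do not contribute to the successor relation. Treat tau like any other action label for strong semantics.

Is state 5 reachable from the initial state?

After dropping false guards: 15 live edges.
depth 0: {0}
depth 1: {1}  cumulative {0,1}
depth 2: {3,7}  cumulative {0,1,3,7}
depth 3: {5}  cumulative {0,1,3,5,7}
Reachable = {0,1,3,5,7}
Path to 5: c·b·b

Answer: REACHABLE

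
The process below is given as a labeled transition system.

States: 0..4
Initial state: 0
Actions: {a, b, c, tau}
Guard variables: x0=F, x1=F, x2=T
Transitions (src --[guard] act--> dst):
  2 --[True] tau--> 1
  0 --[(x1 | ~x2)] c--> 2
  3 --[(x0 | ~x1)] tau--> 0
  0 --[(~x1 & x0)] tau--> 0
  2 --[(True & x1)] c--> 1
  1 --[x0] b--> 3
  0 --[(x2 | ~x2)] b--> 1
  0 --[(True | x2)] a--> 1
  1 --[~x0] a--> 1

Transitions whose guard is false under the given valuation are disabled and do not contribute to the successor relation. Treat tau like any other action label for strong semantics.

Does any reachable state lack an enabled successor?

Reach set: {0,1}
  0: a→1  b→1  [2 exit(s)]
  1: a→1  [1 exit(s)]

Answer: DEADLOCK-FREE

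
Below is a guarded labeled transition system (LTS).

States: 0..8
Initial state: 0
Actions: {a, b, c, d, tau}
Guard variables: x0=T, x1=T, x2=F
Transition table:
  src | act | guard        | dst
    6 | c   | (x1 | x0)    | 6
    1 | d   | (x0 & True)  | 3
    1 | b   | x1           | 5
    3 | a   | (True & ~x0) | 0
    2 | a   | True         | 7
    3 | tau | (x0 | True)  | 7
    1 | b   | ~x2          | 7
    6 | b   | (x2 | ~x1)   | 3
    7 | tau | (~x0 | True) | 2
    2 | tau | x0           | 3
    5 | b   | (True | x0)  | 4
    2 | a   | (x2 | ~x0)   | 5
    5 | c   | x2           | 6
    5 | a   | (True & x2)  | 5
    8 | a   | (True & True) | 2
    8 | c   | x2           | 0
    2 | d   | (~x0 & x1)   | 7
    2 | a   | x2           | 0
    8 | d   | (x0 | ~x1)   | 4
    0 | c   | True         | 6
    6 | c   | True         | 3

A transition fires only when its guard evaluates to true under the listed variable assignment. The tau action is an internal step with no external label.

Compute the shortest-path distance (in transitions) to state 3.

Breadth-first toward 3:
  depth 0: {0}
  depth 1: {6}
  depth 2: {3}
depth(3)=2, e.g. c·c

Answer: 2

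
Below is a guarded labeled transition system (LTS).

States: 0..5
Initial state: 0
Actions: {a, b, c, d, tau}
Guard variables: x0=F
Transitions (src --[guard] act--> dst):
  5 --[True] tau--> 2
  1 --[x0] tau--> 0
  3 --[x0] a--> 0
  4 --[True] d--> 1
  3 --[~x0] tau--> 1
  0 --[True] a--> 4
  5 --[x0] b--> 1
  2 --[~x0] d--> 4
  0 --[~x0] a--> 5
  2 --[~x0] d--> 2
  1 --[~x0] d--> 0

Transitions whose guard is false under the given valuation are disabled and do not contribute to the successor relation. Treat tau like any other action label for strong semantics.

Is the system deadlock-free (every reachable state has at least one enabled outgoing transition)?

Answer: DEADLOCK-FREE

Working:
Reachable = {0,1,2,4,5}
  0: a→4  a→5  [2 exit(s)]
  1: d→0  [1 exit(s)]
  2: d→2  d→4  [2 exit(s)]
  4: d→1  [1 exit(s)]
  5: tau→2  [1 exit(s)]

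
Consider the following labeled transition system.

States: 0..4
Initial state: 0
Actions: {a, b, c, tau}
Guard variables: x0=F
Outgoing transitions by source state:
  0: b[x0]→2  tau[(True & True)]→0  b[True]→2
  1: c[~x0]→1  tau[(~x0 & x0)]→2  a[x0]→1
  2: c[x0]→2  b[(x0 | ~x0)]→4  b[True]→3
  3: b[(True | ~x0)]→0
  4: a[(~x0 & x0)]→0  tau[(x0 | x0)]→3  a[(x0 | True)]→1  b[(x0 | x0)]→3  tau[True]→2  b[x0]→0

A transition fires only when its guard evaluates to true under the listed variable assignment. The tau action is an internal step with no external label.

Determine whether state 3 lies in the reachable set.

Answer: REACHABLE

Analysis:
8 transition(s) survive guard evaluation.
L0 = {0}
L1 = {2}  total {0,2}
L2 = {3,4}  total {0,2,3,4}
L3 = {1}  total {0,1,2,3,4}
R = {0,1,2,3,4}
witness 3: b·b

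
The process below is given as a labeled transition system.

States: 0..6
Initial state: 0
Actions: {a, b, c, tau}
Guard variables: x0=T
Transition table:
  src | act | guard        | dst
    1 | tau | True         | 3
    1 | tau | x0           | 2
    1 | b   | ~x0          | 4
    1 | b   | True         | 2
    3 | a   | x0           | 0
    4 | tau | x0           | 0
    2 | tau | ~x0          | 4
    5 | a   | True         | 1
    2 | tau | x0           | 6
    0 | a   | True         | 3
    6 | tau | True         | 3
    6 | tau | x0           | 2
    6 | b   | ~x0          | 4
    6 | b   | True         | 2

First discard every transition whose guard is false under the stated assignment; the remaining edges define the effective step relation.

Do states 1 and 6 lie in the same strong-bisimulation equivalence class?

Answer: BISIMILAR

Analysis:
Refine partition for ~:
  P[0] = {{0,1,2,3,4,5,6}}
  P[1] = {{0,3,5},{1,6},{2,4}}
  P[2] = {{0,3},{1,6},{2},{4},{5}}
stable after 3 split(s): 5 block(s)
class of 1: {1,6}; class of 6: {1,6}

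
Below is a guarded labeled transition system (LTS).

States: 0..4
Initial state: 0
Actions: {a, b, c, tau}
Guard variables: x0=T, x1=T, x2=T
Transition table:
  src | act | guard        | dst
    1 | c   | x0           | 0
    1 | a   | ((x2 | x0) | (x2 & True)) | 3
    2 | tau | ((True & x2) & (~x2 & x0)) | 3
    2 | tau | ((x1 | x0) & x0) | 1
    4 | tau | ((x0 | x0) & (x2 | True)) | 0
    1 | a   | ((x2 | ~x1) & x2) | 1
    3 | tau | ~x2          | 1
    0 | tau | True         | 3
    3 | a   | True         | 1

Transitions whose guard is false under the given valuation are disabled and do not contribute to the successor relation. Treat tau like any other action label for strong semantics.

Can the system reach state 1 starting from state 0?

Guard filter leaves 7 enabled edge(s).
L0 = {0}
L1 = {3}  total {0,3}
L2 = {1}  total {0,1,3}
Reachable = {0,1,3}
trace reaching 1: tau·a

Answer: REACHABLE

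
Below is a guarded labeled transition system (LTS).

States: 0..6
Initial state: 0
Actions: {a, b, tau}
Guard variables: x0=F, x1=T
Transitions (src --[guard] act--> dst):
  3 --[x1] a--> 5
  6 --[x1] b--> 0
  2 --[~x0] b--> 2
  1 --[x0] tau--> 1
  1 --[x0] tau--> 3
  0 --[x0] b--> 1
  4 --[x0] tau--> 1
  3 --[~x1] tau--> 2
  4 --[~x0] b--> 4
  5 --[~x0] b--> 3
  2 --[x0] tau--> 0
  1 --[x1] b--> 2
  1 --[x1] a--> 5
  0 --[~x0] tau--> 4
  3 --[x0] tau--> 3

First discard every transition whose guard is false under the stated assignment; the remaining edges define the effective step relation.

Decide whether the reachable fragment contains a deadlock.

Answer: DEADLOCK-FREE

Working:
Reach set: {0,4}
  0: tau→4  [1 out]
  4: b→4  [1 out]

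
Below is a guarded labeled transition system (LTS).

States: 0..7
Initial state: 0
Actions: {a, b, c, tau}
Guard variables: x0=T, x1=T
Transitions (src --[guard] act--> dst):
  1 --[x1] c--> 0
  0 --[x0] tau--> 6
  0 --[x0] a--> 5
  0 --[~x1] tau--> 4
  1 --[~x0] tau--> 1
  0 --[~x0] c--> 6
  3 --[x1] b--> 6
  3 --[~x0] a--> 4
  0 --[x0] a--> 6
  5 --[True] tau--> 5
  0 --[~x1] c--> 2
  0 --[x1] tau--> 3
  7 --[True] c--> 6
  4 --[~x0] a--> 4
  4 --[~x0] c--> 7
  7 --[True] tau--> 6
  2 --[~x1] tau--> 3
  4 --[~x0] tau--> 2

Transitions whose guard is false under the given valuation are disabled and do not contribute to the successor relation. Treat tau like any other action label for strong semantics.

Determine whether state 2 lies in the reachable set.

Guard filter leaves 9 enabled edge(s).
Layer 0: {0}
Layer 1: {3,5,6}  total {0,3,5,6}
Reach set: {0,3,5,6}

Answer: UNREACHABLE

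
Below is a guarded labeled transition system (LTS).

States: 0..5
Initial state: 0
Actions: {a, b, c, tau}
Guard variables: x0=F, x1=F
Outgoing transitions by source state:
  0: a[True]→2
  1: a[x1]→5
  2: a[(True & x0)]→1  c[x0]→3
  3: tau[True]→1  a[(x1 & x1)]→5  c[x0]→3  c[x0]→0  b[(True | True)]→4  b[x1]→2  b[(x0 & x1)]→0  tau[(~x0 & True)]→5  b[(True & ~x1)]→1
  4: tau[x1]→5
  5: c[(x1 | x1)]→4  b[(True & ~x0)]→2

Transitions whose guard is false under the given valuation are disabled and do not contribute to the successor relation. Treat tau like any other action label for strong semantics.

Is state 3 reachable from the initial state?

Answer: UNREACHABLE

Analysis:
After dropping false guards: 6 live edges.
L0 = {0}
L1 = {2}  now seen {0,2}
Reach set: {0,2}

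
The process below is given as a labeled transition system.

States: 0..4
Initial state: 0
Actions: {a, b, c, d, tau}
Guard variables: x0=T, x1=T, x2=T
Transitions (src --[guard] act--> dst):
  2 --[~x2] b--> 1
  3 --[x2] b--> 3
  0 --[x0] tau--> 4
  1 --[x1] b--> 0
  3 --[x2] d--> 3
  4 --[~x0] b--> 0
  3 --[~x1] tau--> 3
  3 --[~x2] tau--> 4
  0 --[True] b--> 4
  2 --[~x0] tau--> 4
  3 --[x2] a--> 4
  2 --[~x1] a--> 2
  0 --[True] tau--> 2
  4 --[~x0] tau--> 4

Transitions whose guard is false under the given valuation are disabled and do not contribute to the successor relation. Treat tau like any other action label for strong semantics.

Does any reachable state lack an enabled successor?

Answer: DEADLOCK at state 2

Trace:
R = {0,2,4}
  0: b→4  tau→2  tau→4  [3 out]
  2: ∅  [no exit]
  4: ∅  [no exit]
witness 2: tau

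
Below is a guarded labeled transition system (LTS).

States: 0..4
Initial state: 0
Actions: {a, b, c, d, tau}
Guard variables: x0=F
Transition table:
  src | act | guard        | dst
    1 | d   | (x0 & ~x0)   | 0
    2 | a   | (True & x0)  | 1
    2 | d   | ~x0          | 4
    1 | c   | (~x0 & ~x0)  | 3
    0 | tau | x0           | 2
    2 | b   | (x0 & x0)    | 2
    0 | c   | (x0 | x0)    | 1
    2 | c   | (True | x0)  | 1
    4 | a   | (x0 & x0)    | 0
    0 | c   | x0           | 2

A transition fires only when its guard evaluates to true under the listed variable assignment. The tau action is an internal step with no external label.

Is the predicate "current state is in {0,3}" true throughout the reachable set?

Allowed set {0,3}
Reachable = {0}
  0: ✓

Answer: INVARIANT HOLDS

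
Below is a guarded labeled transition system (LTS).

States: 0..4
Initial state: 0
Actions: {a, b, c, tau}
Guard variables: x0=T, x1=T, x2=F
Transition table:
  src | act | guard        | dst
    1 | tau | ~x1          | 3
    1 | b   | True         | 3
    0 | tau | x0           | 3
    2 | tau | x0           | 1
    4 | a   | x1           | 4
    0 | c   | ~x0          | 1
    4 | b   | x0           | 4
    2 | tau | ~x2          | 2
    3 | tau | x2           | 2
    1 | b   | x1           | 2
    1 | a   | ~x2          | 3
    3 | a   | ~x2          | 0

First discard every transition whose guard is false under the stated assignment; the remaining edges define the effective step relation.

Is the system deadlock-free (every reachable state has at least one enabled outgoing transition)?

Answer: DEADLOCK-FREE

Analysis:
Reach set: {0,3}
  0: tau→3  [1 out]
  3: a→0  [1 out]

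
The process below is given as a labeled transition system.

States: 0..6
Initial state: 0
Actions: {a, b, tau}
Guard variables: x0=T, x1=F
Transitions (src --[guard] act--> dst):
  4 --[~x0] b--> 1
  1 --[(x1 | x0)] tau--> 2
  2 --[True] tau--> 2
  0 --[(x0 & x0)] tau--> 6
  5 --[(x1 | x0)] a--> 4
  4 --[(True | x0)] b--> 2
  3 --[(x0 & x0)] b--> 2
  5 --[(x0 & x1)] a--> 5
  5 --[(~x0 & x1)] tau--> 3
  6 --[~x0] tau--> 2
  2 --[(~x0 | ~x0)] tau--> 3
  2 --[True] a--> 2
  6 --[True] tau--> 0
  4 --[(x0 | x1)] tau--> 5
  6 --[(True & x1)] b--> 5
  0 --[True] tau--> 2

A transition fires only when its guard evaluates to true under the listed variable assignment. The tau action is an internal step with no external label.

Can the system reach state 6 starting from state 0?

Answer: REACHABLE

Analysis:
After dropping false guards: 10 live edges.
L0 = {0}
L1 = {2,6}  cumulative {0,2,6}
Reach set: {0,2,6}
Path to 6: tau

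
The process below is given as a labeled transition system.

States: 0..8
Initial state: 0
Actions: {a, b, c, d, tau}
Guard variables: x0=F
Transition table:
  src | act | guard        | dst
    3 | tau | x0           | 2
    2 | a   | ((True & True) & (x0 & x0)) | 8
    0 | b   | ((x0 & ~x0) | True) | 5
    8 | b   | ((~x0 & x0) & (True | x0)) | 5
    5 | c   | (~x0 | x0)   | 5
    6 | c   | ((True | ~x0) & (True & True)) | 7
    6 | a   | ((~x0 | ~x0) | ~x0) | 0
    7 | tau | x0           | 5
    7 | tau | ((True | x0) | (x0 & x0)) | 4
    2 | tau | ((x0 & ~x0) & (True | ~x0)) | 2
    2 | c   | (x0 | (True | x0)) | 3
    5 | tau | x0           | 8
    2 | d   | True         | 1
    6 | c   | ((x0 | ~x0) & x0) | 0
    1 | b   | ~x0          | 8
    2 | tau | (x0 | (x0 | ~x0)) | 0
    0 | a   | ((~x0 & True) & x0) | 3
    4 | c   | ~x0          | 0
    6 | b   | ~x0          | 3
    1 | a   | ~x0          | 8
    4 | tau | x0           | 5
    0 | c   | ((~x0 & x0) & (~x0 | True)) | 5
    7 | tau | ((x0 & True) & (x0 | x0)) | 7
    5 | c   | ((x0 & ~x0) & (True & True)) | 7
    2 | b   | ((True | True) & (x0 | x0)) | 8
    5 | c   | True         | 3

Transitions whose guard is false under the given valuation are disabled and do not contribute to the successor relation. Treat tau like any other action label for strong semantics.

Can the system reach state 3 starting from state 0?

Guard filter leaves 13 enabled edge(s).
L0 = {0}
L1 = {5}  now seen {0,5}
L2 = {3}  now seen {0,3,5}
Reach set: {0,3,5}
witness 3: b·c

Answer: REACHABLE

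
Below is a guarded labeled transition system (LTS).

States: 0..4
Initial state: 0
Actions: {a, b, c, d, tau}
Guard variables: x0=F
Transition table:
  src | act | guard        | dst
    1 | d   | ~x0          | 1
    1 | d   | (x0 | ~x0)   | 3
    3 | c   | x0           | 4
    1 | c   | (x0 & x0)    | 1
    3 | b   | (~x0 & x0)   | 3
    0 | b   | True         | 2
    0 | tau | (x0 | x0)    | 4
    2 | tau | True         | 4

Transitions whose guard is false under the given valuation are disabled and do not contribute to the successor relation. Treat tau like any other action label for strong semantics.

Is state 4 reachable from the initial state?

Answer: REACHABLE

Trace:
Guard filter leaves 4 enabled edge(s).
depth 0: {0}
depth 1: {2}  cumulative {0,2}
depth 2: {4}  cumulative {0,2,4}
R = {0,2,4}
trace reaching 4: b·tau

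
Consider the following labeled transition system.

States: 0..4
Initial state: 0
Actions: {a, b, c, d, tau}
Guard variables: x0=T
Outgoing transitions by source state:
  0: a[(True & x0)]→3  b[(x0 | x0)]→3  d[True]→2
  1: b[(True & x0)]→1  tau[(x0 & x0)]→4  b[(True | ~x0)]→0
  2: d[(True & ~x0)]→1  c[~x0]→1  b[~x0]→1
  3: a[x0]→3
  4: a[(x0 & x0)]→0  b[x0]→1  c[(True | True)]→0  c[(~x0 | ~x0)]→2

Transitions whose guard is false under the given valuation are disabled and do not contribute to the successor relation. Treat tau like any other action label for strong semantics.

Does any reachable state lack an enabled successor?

Reach set: {0,2,3}
  0: a→3  b→3  d→2  [3 exit(s)]
  2: ∅  [STUCK]
  3: a→3  [1 exit(s)]
witness 2: d

Answer: DEADLOCK at state 2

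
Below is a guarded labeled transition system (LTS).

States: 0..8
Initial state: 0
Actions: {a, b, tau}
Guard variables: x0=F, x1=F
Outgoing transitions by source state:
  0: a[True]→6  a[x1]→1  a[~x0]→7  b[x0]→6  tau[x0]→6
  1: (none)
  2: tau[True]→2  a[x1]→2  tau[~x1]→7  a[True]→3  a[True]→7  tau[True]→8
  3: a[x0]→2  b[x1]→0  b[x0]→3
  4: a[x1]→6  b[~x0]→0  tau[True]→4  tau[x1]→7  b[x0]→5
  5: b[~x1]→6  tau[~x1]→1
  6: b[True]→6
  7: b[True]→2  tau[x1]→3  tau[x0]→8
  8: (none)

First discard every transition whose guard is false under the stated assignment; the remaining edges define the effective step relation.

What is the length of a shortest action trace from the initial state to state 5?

Answer: UNREACHABLE

Analysis:
Breadth-first toward 5:
  L0 = {0}
  L1 = {6,7}
  L2 = {2}
  L3 = {3,8}
5 never appears.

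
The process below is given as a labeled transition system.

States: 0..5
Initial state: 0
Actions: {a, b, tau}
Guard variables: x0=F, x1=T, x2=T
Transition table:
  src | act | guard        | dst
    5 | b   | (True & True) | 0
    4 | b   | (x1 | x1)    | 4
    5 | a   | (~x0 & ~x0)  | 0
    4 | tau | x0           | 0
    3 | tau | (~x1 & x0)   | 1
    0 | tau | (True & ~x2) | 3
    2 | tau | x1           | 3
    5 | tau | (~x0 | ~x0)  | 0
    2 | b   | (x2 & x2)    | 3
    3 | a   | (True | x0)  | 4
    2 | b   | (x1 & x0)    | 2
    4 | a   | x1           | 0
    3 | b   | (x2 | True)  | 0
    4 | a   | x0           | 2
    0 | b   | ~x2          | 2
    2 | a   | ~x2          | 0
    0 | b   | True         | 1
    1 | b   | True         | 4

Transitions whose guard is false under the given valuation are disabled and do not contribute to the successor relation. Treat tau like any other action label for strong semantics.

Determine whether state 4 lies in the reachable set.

Answer: REACHABLE

Working:
Guard filter leaves 11 enabled edge(s).
L0 = {0}
L1 = {1}  now seen {0,1}
L2 = {4}  now seen {0,1,4}
R = {0,1,4}
witness 4: b·b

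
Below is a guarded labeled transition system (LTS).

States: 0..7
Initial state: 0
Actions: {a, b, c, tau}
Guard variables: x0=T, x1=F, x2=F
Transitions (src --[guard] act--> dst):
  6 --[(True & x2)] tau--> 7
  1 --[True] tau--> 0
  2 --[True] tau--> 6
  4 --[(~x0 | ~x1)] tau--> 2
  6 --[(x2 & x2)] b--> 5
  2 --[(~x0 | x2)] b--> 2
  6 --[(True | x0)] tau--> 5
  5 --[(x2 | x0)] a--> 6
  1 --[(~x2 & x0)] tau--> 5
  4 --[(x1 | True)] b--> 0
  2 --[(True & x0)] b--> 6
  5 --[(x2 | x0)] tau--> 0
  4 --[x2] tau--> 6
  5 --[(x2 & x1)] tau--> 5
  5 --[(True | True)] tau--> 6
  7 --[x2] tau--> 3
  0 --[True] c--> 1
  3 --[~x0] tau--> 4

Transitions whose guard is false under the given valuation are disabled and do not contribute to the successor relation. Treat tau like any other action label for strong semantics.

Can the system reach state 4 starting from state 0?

11 transition(s) survive guard evaluation.
Layer 0: {0}
Layer 1: {1}  cumulative {0,1}
Layer 2: {5}  cumulative {0,1,5}
Layer 3: {6}  cumulative {0,1,5,6}
Reach set: {0,1,5,6}

Answer: UNREACHABLE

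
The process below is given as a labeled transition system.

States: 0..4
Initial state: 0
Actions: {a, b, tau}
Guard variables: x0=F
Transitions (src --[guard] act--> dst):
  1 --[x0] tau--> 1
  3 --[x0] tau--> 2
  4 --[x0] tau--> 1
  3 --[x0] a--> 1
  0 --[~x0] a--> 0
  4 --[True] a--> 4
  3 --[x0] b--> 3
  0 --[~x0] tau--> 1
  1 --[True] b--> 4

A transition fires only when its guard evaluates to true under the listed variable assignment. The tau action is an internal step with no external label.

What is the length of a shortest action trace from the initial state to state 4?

Breadth-first toward 4:
  L0 = {0}
  L1 = {1}
  L2 = {4}
4 enters at depth 2; path tau·b

Answer: 2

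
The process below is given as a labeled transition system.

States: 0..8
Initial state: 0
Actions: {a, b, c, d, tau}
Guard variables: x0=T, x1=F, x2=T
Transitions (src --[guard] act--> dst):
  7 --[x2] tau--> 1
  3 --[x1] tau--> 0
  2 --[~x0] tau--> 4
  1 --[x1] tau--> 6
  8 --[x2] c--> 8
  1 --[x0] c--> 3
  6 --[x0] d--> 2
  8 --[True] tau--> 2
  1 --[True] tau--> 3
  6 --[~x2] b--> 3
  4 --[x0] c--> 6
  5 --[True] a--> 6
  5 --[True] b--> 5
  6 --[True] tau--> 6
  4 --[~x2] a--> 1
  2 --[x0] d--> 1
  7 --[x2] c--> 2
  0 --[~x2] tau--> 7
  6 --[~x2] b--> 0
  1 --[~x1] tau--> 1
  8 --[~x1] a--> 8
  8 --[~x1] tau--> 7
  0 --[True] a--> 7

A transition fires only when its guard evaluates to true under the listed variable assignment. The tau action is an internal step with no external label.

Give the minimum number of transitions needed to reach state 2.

Layered search for 2:
  L0 = {0}
  L1 = {7}
  L2 = {1,2}
depth(2)=2, e.g. a·c

Answer: 2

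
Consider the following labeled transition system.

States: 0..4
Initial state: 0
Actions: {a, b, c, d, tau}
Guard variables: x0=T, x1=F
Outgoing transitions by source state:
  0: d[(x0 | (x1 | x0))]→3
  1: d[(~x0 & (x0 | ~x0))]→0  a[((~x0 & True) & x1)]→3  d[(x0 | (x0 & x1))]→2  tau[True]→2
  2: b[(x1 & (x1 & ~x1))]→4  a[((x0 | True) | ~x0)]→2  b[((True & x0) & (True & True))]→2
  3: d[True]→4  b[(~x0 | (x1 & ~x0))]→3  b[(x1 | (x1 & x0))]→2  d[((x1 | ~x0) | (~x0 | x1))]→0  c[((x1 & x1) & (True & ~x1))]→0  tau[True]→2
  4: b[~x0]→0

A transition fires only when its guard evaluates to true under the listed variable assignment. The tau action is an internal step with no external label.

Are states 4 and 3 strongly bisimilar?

Refine partition for ~:
  π0 = {{0,1,2,3,4}}
  π1 = {{0},{1,3},{2},{4}}
  π2 = {{0},{1},{2},{3},{4}}
Fixed point at round 3; 5 class(es).
4∈{4}, 3∈{3}

Answer: NOT BISIMILAR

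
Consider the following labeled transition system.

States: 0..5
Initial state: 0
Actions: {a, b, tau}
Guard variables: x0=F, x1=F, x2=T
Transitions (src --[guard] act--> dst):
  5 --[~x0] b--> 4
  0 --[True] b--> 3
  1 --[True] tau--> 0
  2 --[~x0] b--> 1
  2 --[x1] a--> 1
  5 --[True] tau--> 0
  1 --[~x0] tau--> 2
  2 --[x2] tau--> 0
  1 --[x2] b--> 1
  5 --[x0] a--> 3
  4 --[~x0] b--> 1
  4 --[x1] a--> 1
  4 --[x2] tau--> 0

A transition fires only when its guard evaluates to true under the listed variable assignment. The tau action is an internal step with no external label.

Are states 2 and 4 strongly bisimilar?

Answer: BISIMILAR

Working:
Refine partition for ~:
  π0 = {{0,1,2,3,4,5}}
  π1 = {{0},{1,2,4,5},{3}}
  π2 = {{0},{1},{2,4,5},{3}}
  π3 = {{0},{1},{2,4},{3},{5}}
5 equivalence class(es) (converged in 4)
[2]={2,4}  [4]={2,4}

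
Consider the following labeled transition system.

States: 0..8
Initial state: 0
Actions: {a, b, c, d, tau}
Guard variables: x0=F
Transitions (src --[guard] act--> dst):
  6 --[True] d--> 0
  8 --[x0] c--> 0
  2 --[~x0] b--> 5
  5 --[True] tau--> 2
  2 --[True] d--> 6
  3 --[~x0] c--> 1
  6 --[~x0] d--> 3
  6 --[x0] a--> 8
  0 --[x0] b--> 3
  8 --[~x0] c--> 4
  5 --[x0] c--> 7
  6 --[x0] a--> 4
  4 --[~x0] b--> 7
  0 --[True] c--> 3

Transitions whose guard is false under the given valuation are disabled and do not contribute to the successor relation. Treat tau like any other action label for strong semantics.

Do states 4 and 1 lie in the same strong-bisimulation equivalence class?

Bisimulation quotient by refinement:
  P[0] = {{0,1,2,3,4,5,6,7,8}}
  P[1] = {{0,3,8},{1,7},{2},{4},{5},{6}}
  P[2] = {{0},{1,7},{2},{3},{4},{5},{6},{8}}
Fixed point at round 3; 8 class(es).
[4]={4}  [1]={1,7}

Answer: NOT BISIMILAR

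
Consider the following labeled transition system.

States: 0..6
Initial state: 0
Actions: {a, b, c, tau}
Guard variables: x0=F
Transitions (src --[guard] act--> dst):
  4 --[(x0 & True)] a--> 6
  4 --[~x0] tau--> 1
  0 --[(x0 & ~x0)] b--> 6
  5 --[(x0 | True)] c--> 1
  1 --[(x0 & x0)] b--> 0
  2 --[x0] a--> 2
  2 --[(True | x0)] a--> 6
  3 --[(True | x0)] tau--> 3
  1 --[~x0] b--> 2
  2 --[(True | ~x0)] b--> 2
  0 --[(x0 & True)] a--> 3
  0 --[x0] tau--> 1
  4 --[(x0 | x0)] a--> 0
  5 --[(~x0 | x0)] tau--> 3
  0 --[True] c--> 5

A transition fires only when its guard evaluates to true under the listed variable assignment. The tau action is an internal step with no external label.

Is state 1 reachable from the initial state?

Answer: REACHABLE

Trace:
8 transition(s) survive guard evaluation.
Layer 0: {0}
Layer 1: {5}  total {0,5}
Layer 2: {1,3}  total {0,1,3,5}
Layer 3: {2}  total {0,1,2,3,5}
Layer 4: {6}  total {0,1,2,3,5,6}
Reach set: {0,1,2,3,5,6}
witness 1: c·c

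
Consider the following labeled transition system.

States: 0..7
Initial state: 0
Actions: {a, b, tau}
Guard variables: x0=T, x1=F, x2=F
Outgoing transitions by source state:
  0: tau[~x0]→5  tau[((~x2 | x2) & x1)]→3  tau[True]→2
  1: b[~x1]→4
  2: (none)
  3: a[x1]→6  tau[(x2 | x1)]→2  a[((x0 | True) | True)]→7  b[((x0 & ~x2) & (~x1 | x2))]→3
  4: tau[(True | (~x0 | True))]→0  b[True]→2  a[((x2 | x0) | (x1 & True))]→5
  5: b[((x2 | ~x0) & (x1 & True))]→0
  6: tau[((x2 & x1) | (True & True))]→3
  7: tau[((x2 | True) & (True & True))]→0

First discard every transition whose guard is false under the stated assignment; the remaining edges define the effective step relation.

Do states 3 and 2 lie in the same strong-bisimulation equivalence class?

Refine partition for ~:
  π0 = {{0,1,2,3,4,5,6,7}}
  π1 = {{0,6,7},{1},{2,5},{3},{4}}
  π2 = {{0},{1},{2,5},{3},{4},{6},{7}}
stable after 3 split(s): 7 block(s)
[3]={3}  [2]={2,5}

Answer: NOT BISIMILAR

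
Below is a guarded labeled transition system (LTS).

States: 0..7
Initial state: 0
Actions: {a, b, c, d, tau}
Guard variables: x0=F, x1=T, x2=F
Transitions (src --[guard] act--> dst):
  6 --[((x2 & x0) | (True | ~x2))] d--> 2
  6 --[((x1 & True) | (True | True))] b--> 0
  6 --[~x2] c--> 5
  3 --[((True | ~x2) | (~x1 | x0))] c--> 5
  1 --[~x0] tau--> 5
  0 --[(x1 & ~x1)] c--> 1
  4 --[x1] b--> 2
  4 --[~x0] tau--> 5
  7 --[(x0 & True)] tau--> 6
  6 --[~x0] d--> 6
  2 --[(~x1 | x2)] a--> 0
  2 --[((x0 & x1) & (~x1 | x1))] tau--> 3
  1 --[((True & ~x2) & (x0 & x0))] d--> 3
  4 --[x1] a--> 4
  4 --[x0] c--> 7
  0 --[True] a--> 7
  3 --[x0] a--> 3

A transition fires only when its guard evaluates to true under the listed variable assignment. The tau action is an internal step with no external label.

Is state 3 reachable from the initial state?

Answer: UNREACHABLE

Trace:
Guard filter leaves 10 enabled edge(s).
L0 = {0}
L1 = {7}  now seen {0,7}
R = {0,7}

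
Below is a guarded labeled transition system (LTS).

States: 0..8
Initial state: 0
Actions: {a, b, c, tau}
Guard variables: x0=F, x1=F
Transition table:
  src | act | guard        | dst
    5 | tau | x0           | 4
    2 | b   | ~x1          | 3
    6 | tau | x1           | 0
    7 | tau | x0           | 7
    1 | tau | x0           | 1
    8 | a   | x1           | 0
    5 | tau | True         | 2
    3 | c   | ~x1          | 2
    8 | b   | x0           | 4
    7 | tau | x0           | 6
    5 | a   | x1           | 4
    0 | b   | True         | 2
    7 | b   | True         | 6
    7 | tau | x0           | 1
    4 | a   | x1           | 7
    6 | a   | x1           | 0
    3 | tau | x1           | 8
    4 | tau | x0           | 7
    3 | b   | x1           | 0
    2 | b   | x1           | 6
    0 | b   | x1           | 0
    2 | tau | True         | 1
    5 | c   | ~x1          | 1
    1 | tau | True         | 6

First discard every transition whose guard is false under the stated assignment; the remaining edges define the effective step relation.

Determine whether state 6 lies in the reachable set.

8 transition(s) survive guard evaluation.
Layer 0: {0}
Layer 1: {2}  cumulative {0,2}
Layer 2: {1,3}  cumulative {0,1,2,3}
Layer 3: {6}  cumulative {0,1,2,3,6}
R = {0,1,2,3,6}
witness 6: b·tau·tau

Answer: REACHABLE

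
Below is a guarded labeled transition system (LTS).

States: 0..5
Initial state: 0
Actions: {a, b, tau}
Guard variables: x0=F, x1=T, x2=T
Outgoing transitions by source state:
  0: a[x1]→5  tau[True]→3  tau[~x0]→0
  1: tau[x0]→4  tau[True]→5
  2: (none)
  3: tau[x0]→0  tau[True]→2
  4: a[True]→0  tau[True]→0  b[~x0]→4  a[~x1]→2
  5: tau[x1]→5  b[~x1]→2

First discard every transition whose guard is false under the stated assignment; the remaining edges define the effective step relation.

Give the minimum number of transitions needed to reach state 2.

Answer: 2

Analysis:
BFS to 2:
  L0 = {0}
  L1 = {3,5}
  L2 = {2}
first hit 2 at d=2 via tau·tau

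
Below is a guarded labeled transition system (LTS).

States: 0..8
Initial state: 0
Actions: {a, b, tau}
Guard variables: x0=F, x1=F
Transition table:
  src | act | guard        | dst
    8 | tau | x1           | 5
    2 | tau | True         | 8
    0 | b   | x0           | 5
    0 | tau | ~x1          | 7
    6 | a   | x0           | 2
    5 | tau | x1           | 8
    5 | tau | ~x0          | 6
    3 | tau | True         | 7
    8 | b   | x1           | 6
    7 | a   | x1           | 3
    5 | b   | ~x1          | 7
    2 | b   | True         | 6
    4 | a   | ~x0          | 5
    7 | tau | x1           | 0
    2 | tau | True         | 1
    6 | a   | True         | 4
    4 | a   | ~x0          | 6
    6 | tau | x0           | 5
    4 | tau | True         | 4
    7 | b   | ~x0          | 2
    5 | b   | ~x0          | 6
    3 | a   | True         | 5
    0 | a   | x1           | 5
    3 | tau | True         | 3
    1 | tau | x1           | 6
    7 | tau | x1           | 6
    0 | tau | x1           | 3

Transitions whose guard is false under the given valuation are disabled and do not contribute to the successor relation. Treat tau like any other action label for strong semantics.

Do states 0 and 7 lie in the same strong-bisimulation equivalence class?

Compute ~ classes (split until stable):
  P[0] = {{0,1,2,3,4,5,6,7,8}}
  P[1] = {{0},{1,8},{2,5},{3,4},{6},{7}}
  P[2] = {{0},{1,8},{2},{3},{4},{5},{6},{7}}
8 equivalence class(es) (converged in 3)
0∈{0}, 7∈{7}

Answer: NOT BISIMILAR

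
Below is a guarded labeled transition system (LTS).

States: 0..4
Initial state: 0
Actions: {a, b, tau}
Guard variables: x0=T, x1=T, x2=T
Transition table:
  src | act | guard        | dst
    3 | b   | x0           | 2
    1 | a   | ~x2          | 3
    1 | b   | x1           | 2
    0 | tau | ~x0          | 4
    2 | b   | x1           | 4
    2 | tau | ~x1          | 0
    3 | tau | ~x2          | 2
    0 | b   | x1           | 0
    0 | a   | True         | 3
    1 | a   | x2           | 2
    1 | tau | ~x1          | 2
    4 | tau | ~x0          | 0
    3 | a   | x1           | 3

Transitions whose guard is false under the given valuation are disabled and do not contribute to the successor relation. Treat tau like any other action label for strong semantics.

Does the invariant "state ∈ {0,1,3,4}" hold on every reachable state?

Allowed set {0,1,3,4}
Reachable = {0,2,3,4}
  0: ok
  2: ✗ unsafe
  3: ok
  4: ok
witness against invariant: a·b → 2

Answer: INVARIANT VIOLATED at state 2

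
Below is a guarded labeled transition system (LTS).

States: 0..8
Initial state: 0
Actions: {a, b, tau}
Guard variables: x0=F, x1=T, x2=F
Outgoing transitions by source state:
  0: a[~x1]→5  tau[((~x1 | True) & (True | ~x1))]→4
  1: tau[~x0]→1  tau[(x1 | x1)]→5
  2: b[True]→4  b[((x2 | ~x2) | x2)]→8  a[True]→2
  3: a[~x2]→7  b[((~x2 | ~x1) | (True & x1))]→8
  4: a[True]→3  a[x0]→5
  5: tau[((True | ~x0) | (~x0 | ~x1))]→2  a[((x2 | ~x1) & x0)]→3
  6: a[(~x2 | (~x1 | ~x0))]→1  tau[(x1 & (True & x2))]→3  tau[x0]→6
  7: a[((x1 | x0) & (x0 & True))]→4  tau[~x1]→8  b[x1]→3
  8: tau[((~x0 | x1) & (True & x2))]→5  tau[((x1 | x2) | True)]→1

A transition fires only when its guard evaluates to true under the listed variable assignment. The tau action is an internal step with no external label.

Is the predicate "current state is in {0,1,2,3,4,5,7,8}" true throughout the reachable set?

Answer: INVARIANT HOLDS

Trace:
Safe = {0,1,2,3,4,5,7,8}
Reachable = {0,1,2,3,4,5,7,8}
  0: ✓
  1: ✓
  2: ✓
  3: ✓
  4: ✓
  5: ✓
  7: ✓
  8: ✓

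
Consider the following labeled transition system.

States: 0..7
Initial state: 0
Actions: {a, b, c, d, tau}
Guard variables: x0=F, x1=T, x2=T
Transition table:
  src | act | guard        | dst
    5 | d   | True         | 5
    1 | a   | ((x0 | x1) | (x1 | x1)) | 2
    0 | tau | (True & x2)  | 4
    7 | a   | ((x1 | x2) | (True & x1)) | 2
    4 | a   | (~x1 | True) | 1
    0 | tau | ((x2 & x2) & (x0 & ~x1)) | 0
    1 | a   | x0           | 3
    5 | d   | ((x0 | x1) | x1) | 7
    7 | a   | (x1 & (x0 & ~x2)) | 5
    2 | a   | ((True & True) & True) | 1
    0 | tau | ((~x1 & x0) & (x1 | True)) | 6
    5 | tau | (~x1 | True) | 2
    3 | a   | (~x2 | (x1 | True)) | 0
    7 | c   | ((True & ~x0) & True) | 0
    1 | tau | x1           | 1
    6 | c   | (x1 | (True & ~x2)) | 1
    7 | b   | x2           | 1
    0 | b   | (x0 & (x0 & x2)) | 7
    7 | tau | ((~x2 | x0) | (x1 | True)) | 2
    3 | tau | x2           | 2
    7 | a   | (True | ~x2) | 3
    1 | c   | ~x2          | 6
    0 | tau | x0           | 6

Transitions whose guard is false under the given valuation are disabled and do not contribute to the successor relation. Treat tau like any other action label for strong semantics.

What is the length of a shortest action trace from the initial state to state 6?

Answer: UNREACHABLE

Working:
Breadth-first toward 6:
  depth 0: {0}
  depth 1: {4}
  depth 2: {1}
  depth 3: {2}
6 never appears.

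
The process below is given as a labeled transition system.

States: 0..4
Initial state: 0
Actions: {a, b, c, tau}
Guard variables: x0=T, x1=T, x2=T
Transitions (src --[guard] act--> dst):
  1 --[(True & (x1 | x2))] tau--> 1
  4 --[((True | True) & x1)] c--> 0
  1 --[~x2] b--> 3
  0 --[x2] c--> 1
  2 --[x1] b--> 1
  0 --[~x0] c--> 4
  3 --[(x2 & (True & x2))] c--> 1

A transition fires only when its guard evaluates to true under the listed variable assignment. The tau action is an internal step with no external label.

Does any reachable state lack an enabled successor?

Reach set: {0,1}
  0: c→1  [1 exit(s)]
  1: tau→1  [1 exit(s)]

Answer: DEADLOCK-FREE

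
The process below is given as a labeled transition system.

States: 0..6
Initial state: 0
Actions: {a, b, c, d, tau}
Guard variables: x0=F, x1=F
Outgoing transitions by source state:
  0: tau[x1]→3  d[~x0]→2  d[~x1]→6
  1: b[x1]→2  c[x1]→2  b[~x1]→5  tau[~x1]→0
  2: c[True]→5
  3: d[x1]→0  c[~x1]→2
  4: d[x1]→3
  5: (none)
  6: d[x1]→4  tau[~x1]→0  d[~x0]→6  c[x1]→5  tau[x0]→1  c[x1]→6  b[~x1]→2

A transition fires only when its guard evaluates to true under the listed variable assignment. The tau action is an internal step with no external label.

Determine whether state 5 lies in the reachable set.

Answer: REACHABLE

Working:
After dropping false guards: 9 live edges.
Layer 0: {0}
Layer 1: {2,6}  total {0,2,6}
Layer 2: {5}  total {0,2,5,6}
Reach set: {0,2,5,6}
witness 5: d·c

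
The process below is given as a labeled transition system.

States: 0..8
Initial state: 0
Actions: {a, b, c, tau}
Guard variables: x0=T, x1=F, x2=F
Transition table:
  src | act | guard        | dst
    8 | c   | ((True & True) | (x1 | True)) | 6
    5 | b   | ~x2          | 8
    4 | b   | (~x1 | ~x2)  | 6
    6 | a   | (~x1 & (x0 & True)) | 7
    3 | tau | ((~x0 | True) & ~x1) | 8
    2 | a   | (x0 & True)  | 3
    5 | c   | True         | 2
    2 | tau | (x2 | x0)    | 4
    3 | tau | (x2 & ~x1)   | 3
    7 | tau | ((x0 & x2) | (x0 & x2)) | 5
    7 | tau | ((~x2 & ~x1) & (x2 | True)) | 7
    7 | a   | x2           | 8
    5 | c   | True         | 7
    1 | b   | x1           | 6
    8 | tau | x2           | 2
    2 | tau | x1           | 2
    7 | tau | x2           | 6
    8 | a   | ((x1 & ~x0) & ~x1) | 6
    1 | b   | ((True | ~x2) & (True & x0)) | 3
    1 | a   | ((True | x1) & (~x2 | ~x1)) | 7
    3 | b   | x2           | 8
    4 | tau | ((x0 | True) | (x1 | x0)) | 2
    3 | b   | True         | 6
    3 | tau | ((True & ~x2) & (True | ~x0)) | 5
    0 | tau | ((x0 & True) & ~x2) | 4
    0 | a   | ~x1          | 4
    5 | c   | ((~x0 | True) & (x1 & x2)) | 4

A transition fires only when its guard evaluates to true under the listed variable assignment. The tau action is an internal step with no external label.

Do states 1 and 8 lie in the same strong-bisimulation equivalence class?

Answer: NOT BISIMILAR

Analysis:
Refine partition for ~:
  P[0] = {{0,1,2,3,4,5,6,7,8}}
  P[1] = {{0,2},{1},{3,4},{5},{6},{7},{8}}
  P[2] = {{0,2},{1},{3},{4},{5},{6},{7},{8}}
  P[3] = {{0},{1},{2},{3},{4},{5},{6},{7},{8}}
Fixed point at round 4; 9 class(es).
1∈{1}, 8∈{8}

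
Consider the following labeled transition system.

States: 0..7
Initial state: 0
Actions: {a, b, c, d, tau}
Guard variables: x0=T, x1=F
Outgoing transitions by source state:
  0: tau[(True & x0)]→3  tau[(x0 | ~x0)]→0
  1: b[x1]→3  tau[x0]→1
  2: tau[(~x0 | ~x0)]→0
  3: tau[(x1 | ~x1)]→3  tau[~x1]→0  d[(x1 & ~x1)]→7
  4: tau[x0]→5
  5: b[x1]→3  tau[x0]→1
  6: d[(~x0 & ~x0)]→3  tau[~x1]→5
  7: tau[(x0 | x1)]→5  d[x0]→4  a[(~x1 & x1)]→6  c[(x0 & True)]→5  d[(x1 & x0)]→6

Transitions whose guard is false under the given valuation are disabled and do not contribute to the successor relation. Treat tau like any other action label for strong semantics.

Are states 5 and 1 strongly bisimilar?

Answer: BISIMILAR

Working:
Bisimulation quotient by refinement:
  π0 = {{0,1,2,3,4,5,6,7}}
  π1 = {{0,1,3,4,5,6},{2},{7}}
stable after 2 split(s): 3 block(s)
[5]={0,1,3,4,5,6}  [1]={0,1,3,4,5,6}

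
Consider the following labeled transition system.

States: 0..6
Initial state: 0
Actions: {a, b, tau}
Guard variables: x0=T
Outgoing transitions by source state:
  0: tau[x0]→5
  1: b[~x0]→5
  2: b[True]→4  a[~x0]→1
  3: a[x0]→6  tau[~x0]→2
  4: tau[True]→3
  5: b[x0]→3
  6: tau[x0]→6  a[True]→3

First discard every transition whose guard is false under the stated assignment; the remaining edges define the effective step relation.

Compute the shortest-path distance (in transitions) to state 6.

Answer: 3

Working:
Breadth-first toward 6:
  Layer 0: {0}
  Layer 1: {5}
  Layer 2: {3}
  Layer 3: {6}
6 enters at depth 3; path tau·b·a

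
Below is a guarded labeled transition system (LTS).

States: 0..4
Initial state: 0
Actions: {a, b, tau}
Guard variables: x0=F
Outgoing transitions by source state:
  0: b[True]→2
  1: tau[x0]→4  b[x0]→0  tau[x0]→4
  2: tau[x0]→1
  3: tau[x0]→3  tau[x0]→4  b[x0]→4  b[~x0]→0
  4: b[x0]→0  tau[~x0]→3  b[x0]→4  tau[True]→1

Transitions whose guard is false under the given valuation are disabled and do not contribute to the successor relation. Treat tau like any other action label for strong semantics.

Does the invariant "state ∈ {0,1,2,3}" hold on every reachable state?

Allowed set {0,1,2,3}
R = {0,2}
  0: ok
  2: ok

Answer: INVARIANT HOLDS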